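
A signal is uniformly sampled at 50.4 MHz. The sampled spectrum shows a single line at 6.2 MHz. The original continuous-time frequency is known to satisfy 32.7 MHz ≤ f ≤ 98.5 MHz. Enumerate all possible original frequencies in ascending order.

44.2 MHz, 56.6 MHz, 94.6 MHz

Frequencies that alias to 6.2 MHz are k·fs ± 6.2 MHz for integer k ≥ 0.
k=0: 6.2 MHz.
k=1: 44.2 MHz, 56.6 MHz.
k=2: 94.6 MHz, 107 MHz.
k=3: 145 MHz, 157.4 MHz.
Within [32.7 MHz, 98.5 MHz]: 44.2 MHz, 56.6 MHz, 94.6 MHz.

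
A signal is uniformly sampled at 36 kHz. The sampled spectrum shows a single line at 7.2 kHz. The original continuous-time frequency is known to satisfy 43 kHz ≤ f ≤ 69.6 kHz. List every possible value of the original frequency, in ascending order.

43.2 kHz, 64.8 kHz

Frequencies that alias to 7.2 kHz are k·fs ± 7.2 kHz for integer k ≥ 0.
k=0: 7.2 kHz.
k=1: 28.8 kHz, 43.2 kHz.
k=2: 64.8 kHz, 79.2 kHz.
k=3: 100.8 kHz, 115.2 kHz.
Within [43 kHz, 69.6 kHz]: 43.2 kHz, 64.8 kHz.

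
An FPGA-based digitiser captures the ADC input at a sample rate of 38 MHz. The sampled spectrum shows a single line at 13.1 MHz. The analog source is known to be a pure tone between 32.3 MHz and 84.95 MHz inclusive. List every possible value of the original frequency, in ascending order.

Frequencies that alias to 13.1 MHz are k·fs ± 13.1 MHz for integer k ≥ 0.
k=0: 13.1 MHz.
k=1: 24.9 MHz, 51.1 MHz.
k=2: 62.9 MHz, 89.1 MHz.
k=3: 100.9 MHz, 127.1 MHz.
Within [32.3 MHz, 84.95 MHz]: 51.1 MHz, 62.9 MHz.

51.1 MHz, 62.9 MHz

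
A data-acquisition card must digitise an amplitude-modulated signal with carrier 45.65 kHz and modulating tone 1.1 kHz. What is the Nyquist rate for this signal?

93.5 kHz

AM sidebands sit at fc ± fm = 44.55 kHz and 46.75 kHz.
Highest-frequency component: 46.75 kHz.
Nyquist rate = 2 × 46.75 kHz = 93.5 kHz.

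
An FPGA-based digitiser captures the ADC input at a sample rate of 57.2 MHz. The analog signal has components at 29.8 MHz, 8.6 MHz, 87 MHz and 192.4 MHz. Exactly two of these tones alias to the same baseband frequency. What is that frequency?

27.4 MHz

fs/2 = 28.6 MHz.
29.8 MHz > fs/2 = 28.6 MHz, folds to fs − 29.8 MHz = 27.4 MHz.
8.6 MHz ≤ fs/2 = 28.6 MHz, passes unchanged.
87 MHz mod fs = 29.8 MHz.
29.8 MHz > fs/2 = 28.6 MHz, folds to fs − 29.8 MHz = 27.4 MHz.
192.4 MHz mod fs = 20.8 MHz.
20.8 MHz ≤ fs/2 = 28.6 MHz, appears at 20.8 MHz.
29.8 MHz and 87 MHz both map to 27.4 MHz.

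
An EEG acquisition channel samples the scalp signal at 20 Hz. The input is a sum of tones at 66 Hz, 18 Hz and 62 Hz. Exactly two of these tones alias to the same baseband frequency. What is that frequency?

fs/2 = 10 Hz.
66 Hz mod fs = 6 Hz.
6 Hz ≤ fs/2 = 10 Hz, appears at 6 Hz.
18 Hz > fs/2 = 10 Hz, folds to fs − 18 Hz = 2 Hz.
62 Hz mod fs = 2 Hz.
2 Hz ≤ fs/2 = 10 Hz, appears at 2 Hz.
18 Hz and 62 Hz both map to 2 Hz.

2 Hz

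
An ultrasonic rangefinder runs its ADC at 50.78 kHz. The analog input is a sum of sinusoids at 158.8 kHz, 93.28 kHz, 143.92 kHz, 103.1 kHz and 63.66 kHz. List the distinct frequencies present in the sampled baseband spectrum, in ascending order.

1.54 kHz, 6.46 kHz, 8.28 kHz, 8.42 kHz, 12.88 kHz

fs/2 = 25.39 kHz.
158.8 kHz mod fs = 6.46 kHz.
6.46 kHz ≤ fs/2 = 25.39 kHz, appears at 6.46 kHz.
93.28 kHz mod fs = 42.5 kHz.
42.5 kHz > fs/2 = 25.39 kHz, folds to fs − 42.5 kHz = 8.28 kHz.
143.92 kHz mod fs = 42.36 kHz.
42.36 kHz > fs/2 = 25.39 kHz, folds to fs − 42.36 kHz = 8.42 kHz.
103.1 kHz mod fs = 1.54 kHz.
1.54 kHz ≤ fs/2 = 25.39 kHz, appears at 1.54 kHz.
63.66 kHz mod fs = 12.88 kHz.
12.88 kHz ≤ fs/2 = 25.39 kHz, appears at 12.88 kHz.
Distinct values: {1.54 kHz, 6.46 kHz, 8.28 kHz, 8.42 kHz, 12.88 kHz}.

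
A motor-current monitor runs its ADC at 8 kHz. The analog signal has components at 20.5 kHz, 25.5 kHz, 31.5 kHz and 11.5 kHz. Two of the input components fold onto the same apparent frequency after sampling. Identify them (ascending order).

fs/2 = 4 kHz.
20.5 kHz mod fs = 4.5 kHz.
4.5 kHz > fs/2 = 4 kHz, folds to fs − 4.5 kHz = 3.5 kHz.
25.5 kHz mod fs = 1.5 kHz.
1.5 kHz ≤ fs/2 = 4 kHz, appears at 1.5 kHz.
31.5 kHz mod fs = 7.5 kHz.
7.5 kHz > fs/2 = 4 kHz, folds to fs − 7.5 kHz = 0.5 kHz.
11.5 kHz mod fs = 3.5 kHz.
3.5 kHz ≤ fs/2 = 4 kHz, appears at 3.5 kHz.
11.5 kHz and 20.5 kHz both map to 3.5 kHz.

11.5 kHz, 20.5 kHz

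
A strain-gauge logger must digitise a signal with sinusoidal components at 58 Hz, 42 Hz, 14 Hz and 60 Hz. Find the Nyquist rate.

120 Hz

Highest-frequency component: 60 Hz.
Nyquist rate = 2 × 60 Hz = 120 Hz.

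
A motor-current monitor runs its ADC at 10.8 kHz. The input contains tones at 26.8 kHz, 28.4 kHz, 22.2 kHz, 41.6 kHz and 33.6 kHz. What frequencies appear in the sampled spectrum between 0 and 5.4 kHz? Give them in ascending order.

0.6 kHz, 1.2 kHz, 1.6 kHz, 4 kHz, 5.2 kHz

fs/2 = 5.4 kHz.
26.8 kHz mod fs = 5.2 kHz.
5.2 kHz ≤ fs/2 = 5.4 kHz, appears at 5.2 kHz.
28.4 kHz mod fs = 6.8 kHz.
6.8 kHz > fs/2 = 5.4 kHz, folds to fs − 6.8 kHz = 4 kHz.
22.2 kHz mod fs = 0.6 kHz.
0.6 kHz ≤ fs/2 = 5.4 kHz, appears at 0.6 kHz.
41.6 kHz mod fs = 9.2 kHz.
9.2 kHz > fs/2 = 5.4 kHz, folds to fs − 9.2 kHz = 1.6 kHz.
33.6 kHz mod fs = 1.2 kHz.
1.2 kHz ≤ fs/2 = 5.4 kHz, appears at 1.2 kHz.
Distinct values: {0.6 kHz, 1.2 kHz, 1.6 kHz, 4 kHz, 5.2 kHz}.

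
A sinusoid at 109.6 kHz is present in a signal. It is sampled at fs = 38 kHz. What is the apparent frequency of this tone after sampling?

109.6 kHz mod fs = 33.6 kHz.
33.6 kHz > fs/2 = 19 kHz, folds to fs − 33.6 kHz = 4.4 kHz.

4.4 kHz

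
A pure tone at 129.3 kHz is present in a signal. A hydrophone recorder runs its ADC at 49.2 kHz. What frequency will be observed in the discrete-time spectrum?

129.3 kHz mod fs = 30.9 kHz.
30.9 kHz > fs/2 = 24.6 kHz, folds to fs − 30.9 kHz = 18.3 kHz.

18.3 kHz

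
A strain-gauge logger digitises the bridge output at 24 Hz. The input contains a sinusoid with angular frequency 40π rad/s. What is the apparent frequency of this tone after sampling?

ω = 40π rad/s → f = ω/(2π) = 20 Hz.
20 Hz > fs/2 = 12 Hz, folds to fs − 20 Hz = 4 Hz.

4 Hz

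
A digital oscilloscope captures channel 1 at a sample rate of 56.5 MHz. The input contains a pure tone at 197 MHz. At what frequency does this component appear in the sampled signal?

197 MHz mod fs = 27.5 MHz.
27.5 MHz ≤ fs/2 = 28.25 MHz, appears at 27.5 MHz.

27.5 MHz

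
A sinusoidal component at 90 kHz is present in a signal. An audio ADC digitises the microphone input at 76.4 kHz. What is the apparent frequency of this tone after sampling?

13.6 kHz

90 kHz mod fs = 13.6 kHz.
13.6 kHz ≤ fs/2 = 38.2 kHz, appears at 13.6 kHz.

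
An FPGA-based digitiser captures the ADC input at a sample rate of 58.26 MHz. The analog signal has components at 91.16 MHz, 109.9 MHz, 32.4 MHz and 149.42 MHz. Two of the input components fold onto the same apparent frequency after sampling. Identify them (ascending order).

91.16 MHz, 149.42 MHz

fs/2 = 29.13 MHz.
91.16 MHz mod fs = 32.9 MHz.
32.9 MHz > fs/2 = 29.13 MHz, folds to fs − 32.9 MHz = 25.36 MHz.
109.9 MHz mod fs = 51.64 MHz.
51.64 MHz > fs/2 = 29.13 MHz, folds to fs − 51.64 MHz = 6.62 MHz.
32.4 MHz > fs/2 = 29.13 MHz, folds to fs − 32.4 MHz = 25.86 MHz.
149.42 MHz mod fs = 32.9 MHz.
32.9 MHz > fs/2 = 29.13 MHz, folds to fs − 32.9 MHz = 25.36 MHz.
91.16 MHz and 149.42 MHz both map to 25.36 MHz.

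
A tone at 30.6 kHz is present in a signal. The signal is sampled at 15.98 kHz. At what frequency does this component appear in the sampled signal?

30.6 kHz mod fs = 14.62 kHz.
14.62 kHz > fs/2 = 7.99 kHz, folds to fs − 14.62 kHz = 1.36 kHz.

1.36 kHz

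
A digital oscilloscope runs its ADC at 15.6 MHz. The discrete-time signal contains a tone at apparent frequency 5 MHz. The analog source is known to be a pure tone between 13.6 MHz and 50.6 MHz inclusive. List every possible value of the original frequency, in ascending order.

Frequencies that alias to 5 MHz are k·fs ± 5 MHz for integer k ≥ 0.
k=0: 5 MHz.
k=1: 10.6 MHz, 20.6 MHz.
k=2: 26.2 MHz, 36.2 MHz.
k=3: 41.8 MHz, 51.8 MHz.
k=4: 57.4 MHz, 67.4 MHz.
Within [13.6 MHz, 50.6 MHz]: 20.6 MHz, 26.2 MHz, 36.2 MHz, 41.8 MHz.

20.6 MHz, 26.2 MHz, 36.2 MHz, 41.8 MHz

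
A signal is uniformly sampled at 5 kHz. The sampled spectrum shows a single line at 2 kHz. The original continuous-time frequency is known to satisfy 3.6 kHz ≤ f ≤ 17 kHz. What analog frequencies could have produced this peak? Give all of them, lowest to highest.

Frequencies that alias to 2 kHz are k·fs ± 2 kHz for integer k ≥ 0.
k=0: 2 kHz.
k=1: 3 kHz, 7 kHz.
k=2: 8 kHz, 12 kHz.
k=3: 13 kHz, 17 kHz.
k=4: 18 kHz, 22 kHz.
Within [3.6 kHz, 17 kHz]: 7 kHz, 8 kHz, 12 kHz, 13 kHz, 17 kHz.

7 kHz, 8 kHz, 12 kHz, 13 kHz, 17 kHz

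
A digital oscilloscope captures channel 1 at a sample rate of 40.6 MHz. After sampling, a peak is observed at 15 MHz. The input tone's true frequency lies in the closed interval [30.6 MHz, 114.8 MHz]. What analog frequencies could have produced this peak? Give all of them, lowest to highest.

55.6 MHz, 66.2 MHz, 96.2 MHz, 106.8 MHz

Frequencies that alias to 15 MHz are k·fs ± 15 MHz for integer k ≥ 0.
k=0: 15 MHz.
k=1: 25.6 MHz, 55.6 MHz.
k=2: 66.2 MHz, 96.2 MHz.
k=3: 106.8 MHz, 136.8 MHz.
k=4: 147.4 MHz, 177.4 MHz.
Within [30.6 MHz, 114.8 MHz]: 55.6 MHz, 66.2 MHz, 96.2 MHz, 106.8 MHz.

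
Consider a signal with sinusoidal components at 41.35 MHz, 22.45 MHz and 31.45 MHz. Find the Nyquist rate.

82.7 MHz

Highest-frequency component: 41.35 MHz.
Nyquist rate = 2 × 41.35 MHz = 82.7 MHz.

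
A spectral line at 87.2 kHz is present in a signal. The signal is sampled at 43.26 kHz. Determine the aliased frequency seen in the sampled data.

0.68 kHz

87.2 kHz mod fs = 0.68 kHz.
0.68 kHz ≤ fs/2 = 21.63 kHz, appears at 0.68 kHz.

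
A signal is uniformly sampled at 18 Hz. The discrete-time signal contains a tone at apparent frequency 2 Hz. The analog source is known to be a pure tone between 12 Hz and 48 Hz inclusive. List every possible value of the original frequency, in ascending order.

16 Hz, 20 Hz, 34 Hz, 38 Hz

Frequencies that alias to 2 Hz are k·fs ± 2 Hz for integer k ≥ 0.
k=0: 2 Hz.
k=1: 16 Hz, 20 Hz.
k=2: 34 Hz, 38 Hz.
k=3: 52 Hz, 56 Hz.
Within [12 Hz, 48 Hz]: 16 Hz, 20 Hz, 34 Hz, 38 Hz.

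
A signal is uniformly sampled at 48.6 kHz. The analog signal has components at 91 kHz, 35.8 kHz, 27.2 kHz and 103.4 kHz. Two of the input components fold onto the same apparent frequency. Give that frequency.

fs/2 = 24.3 kHz.
91 kHz mod fs = 42.4 kHz.
42.4 kHz > fs/2 = 24.3 kHz, folds to fs − 42.4 kHz = 6.2 kHz.
35.8 kHz > fs/2 = 24.3 kHz, folds to fs − 35.8 kHz = 12.8 kHz.
27.2 kHz > fs/2 = 24.3 kHz, folds to fs − 27.2 kHz = 21.4 kHz.
103.4 kHz mod fs = 6.2 kHz.
6.2 kHz ≤ fs/2 = 24.3 kHz, appears at 6.2 kHz.
91 kHz and 103.4 kHz both map to 6.2 kHz.

6.2 kHz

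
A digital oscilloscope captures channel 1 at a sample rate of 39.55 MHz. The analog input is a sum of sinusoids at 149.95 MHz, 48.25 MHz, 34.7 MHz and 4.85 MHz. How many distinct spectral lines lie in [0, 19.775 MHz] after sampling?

3

fs/2 = 19.775 MHz.
149.95 MHz mod fs = 31.3 MHz.
31.3 MHz > fs/2 = 19.775 MHz, folds to fs − 31.3 MHz = 8.25 MHz.
48.25 MHz mod fs = 8.7 MHz.
8.7 MHz ≤ fs/2 = 19.775 MHz, appears at 8.7 MHz.
34.7 MHz > fs/2 = 19.775 MHz, folds to fs − 34.7 MHz = 4.85 MHz.
4.85 MHz ≤ fs/2 = 19.775 MHz, passes unchanged.
Distinct values: {4.85 MHz, 8.25 MHz, 8.7 MHz} → 3.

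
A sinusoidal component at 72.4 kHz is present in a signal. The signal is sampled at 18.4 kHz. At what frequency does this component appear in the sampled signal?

1.2 kHz

72.4 kHz mod fs = 17.2 kHz.
17.2 kHz > fs/2 = 9.2 kHz, folds to fs − 17.2 kHz = 1.2 kHz.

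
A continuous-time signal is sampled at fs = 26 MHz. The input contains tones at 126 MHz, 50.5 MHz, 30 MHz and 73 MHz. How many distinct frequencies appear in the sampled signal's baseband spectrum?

3

fs/2 = 13 MHz.
126 MHz mod fs = 22 MHz.
22 MHz > fs/2 = 13 MHz, folds to fs − 22 MHz = 4 MHz.
50.5 MHz mod fs = 24.5 MHz.
24.5 MHz > fs/2 = 13 MHz, folds to fs − 24.5 MHz = 1.5 MHz.
30 MHz mod fs = 4 MHz.
4 MHz ≤ fs/2 = 13 MHz, appears at 4 MHz.
73 MHz mod fs = 21 MHz.
21 MHz > fs/2 = 13 MHz, folds to fs − 21 MHz = 5 MHz.
Distinct values: {1.5 MHz, 4 MHz, 5 MHz} → 3.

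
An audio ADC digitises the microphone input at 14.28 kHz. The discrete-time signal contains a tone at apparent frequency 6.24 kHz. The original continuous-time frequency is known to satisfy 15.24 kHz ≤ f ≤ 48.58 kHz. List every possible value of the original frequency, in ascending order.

Frequencies that alias to 6.24 kHz are k·fs ± 6.24 kHz for integer k ≥ 0.
k=0: 6.24 kHz.
k=1: 8.04 kHz, 20.52 kHz.
k=2: 22.32 kHz, 34.8 kHz.
k=3: 36.6 kHz, 49.08 kHz.
k=4: 50.88 kHz, 63.36 kHz.
Within [15.24 kHz, 48.58 kHz]: 20.52 kHz, 22.32 kHz, 34.8 kHz, 36.6 kHz.

20.52 kHz, 22.32 kHz, 34.8 kHz, 36.6 kHz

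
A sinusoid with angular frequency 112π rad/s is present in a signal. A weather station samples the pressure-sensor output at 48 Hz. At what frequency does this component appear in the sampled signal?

ω = 112π rad/s → f = ω/(2π) = 56 Hz.
56 Hz mod fs = 8 Hz.
8 Hz ≤ fs/2 = 24 Hz, appears at 8 Hz.

8 Hz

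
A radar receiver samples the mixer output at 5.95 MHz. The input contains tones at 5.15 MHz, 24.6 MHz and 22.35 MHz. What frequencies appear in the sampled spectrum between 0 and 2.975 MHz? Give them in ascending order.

fs/2 = 2.975 MHz.
5.15 MHz > fs/2 = 2.975 MHz, folds to fs − 5.15 MHz = 0.8 MHz.
24.6 MHz mod fs = 0.8 MHz.
0.8 MHz ≤ fs/2 = 2.975 MHz, appears at 0.8 MHz.
22.35 MHz mod fs = 4.5 MHz.
4.5 MHz > fs/2 = 2.975 MHz, folds to fs − 4.5 MHz = 1.45 MHz.
Distinct values: {0.8 MHz, 1.45 MHz}.

0.8 MHz, 1.45 MHz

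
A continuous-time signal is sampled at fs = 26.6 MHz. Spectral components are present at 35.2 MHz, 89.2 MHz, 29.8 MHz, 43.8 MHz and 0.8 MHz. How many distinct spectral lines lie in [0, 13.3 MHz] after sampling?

fs/2 = 13.3 MHz.
35.2 MHz mod fs = 8.6 MHz.
8.6 MHz ≤ fs/2 = 13.3 MHz, appears at 8.6 MHz.
89.2 MHz mod fs = 9.4 MHz.
9.4 MHz ≤ fs/2 = 13.3 MHz, appears at 9.4 MHz.
29.8 MHz mod fs = 3.2 MHz.
3.2 MHz ≤ fs/2 = 13.3 MHz, appears at 3.2 MHz.
43.8 MHz mod fs = 17.2 MHz.
17.2 MHz > fs/2 = 13.3 MHz, folds to fs − 17.2 MHz = 9.4 MHz.
0.8 MHz ≤ fs/2 = 13.3 MHz, passes unchanged.
Distinct values: {0.8 MHz, 3.2 MHz, 8.6 MHz, 9.4 MHz} → 4.

4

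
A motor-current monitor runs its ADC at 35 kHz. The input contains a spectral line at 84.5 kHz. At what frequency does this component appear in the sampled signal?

14.5 kHz

84.5 kHz mod fs = 14.5 kHz.
14.5 kHz ≤ fs/2 = 17.5 kHz, appears at 14.5 kHz.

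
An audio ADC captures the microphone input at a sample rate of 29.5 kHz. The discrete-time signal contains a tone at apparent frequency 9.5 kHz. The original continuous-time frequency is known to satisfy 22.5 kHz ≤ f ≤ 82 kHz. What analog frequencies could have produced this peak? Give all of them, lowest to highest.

39 kHz, 49.5 kHz, 68.5 kHz, 79 kHz

Frequencies that alias to 9.5 kHz are k·fs ± 9.5 kHz for integer k ≥ 0.
k=0: 9.5 kHz.
k=1: 20 kHz, 39 kHz.
k=2: 49.5 kHz, 68.5 kHz.
k=3: 79 kHz, 98 kHz.
k=4: 108.5 kHz, 127.5 kHz.
Within [22.5 kHz, 82 kHz]: 39 kHz, 49.5 kHz, 68.5 kHz, 79 kHz.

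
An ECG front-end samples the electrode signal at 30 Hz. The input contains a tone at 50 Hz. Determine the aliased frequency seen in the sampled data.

50 Hz mod fs = 20 Hz.
20 Hz > fs/2 = 15 Hz, folds to fs − 20 Hz = 10 Hz.

10 Hz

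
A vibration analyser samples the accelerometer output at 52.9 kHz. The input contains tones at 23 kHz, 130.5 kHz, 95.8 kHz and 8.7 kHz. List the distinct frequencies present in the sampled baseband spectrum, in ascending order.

8.7 kHz, 10 kHz, 23 kHz, 24.7 kHz

fs/2 = 26.45 kHz.
23 kHz ≤ fs/2 = 26.45 kHz, passes unchanged.
130.5 kHz mod fs = 24.7 kHz.
24.7 kHz ≤ fs/2 = 26.45 kHz, appears at 24.7 kHz.
95.8 kHz mod fs = 42.9 kHz.
42.9 kHz > fs/2 = 26.45 kHz, folds to fs − 42.9 kHz = 10 kHz.
8.7 kHz ≤ fs/2 = 26.45 kHz, passes unchanged.
Distinct values: {8.7 kHz, 10 kHz, 23 kHz, 24.7 kHz}.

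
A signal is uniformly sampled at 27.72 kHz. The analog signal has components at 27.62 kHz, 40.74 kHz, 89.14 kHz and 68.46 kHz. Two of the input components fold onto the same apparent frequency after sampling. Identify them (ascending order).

40.74 kHz, 68.46 kHz

fs/2 = 13.86 kHz.
27.62 kHz > fs/2 = 13.86 kHz, folds to fs − 27.62 kHz = 0.1 kHz.
40.74 kHz mod fs = 13.02 kHz.
13.02 kHz ≤ fs/2 = 13.86 kHz, appears at 13.02 kHz.
89.14 kHz mod fs = 5.98 kHz.
5.98 kHz ≤ fs/2 = 13.86 kHz, appears at 5.98 kHz.
68.46 kHz mod fs = 13.02 kHz.
13.02 kHz ≤ fs/2 = 13.86 kHz, appears at 13.02 kHz.
40.74 kHz and 68.46 kHz both map to 13.02 kHz.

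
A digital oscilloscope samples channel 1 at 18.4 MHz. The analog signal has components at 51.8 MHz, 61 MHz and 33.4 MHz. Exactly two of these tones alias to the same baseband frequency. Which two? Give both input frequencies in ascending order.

fs/2 = 9.2 MHz.
51.8 MHz mod fs = 15 MHz.
15 MHz > fs/2 = 9.2 MHz, folds to fs − 15 MHz = 3.4 MHz.
61 MHz mod fs = 5.8 MHz.
5.8 MHz ≤ fs/2 = 9.2 MHz, appears at 5.8 MHz.
33.4 MHz mod fs = 15 MHz.
15 MHz > fs/2 = 9.2 MHz, folds to fs − 15 MHz = 3.4 MHz.
33.4 MHz and 51.8 MHz both map to 3.4 MHz.

33.4 MHz, 51.8 MHz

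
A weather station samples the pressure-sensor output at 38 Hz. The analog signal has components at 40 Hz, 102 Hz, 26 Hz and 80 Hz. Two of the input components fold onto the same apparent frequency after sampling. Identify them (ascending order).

fs/2 = 19 Hz.
40 Hz mod fs = 2 Hz.
2 Hz ≤ fs/2 = 19 Hz, appears at 2 Hz.
102 Hz mod fs = 26 Hz.
26 Hz > fs/2 = 19 Hz, folds to fs − 26 Hz = 12 Hz.
26 Hz > fs/2 = 19 Hz, folds to fs − 26 Hz = 12 Hz.
80 Hz mod fs = 4 Hz.
4 Hz ≤ fs/2 = 19 Hz, appears at 4 Hz.
26 Hz and 102 Hz both map to 12 Hz.

26 Hz, 102 Hz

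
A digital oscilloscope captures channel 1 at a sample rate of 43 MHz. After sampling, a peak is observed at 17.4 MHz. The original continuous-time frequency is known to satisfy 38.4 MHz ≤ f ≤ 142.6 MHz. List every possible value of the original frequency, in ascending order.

Frequencies that alias to 17.4 MHz are k·fs ± 17.4 MHz for integer k ≥ 0.
k=0: 17.4 MHz.
k=1: 25.6 MHz, 60.4 MHz.
k=2: 68.6 MHz, 103.4 MHz.
k=3: 111.6 MHz, 146.4 MHz.
k=4: 154.6 MHz, 189.4 MHz.
Within [38.4 MHz, 142.6 MHz]: 60.4 MHz, 68.6 MHz, 103.4 MHz, 111.6 MHz.

60.4 MHz, 68.6 MHz, 103.4 MHz, 111.6 MHz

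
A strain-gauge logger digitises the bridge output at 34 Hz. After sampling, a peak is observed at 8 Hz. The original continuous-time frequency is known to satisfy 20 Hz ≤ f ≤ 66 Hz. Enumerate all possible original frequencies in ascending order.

Frequencies that alias to 8 Hz are k·fs ± 8 Hz for integer k ≥ 0.
k=0: 8 Hz.
k=1: 26 Hz, 42 Hz.
k=2: 60 Hz, 76 Hz.
k=3: 94 Hz, 110 Hz.
Within [20 Hz, 66 Hz]: 26 Hz, 42 Hz, 60 Hz.

26 Hz, 42 Hz, 60 Hz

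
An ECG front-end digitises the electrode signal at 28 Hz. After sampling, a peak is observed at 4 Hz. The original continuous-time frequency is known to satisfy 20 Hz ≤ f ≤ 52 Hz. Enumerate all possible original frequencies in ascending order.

Frequencies that alias to 4 Hz are k·fs ± 4 Hz for integer k ≥ 0.
k=0: 4 Hz.
k=1: 24 Hz, 32 Hz.
k=2: 52 Hz, 60 Hz.
k=3: 80 Hz, 88 Hz.
Within [20 Hz, 52 Hz]: 24 Hz, 32 Hz, 52 Hz.

24 Hz, 32 Hz, 52 Hz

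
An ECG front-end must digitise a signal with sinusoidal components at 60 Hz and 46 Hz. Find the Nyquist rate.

120 Hz

Highest-frequency component: 60 Hz.
Nyquist rate = 2 × 60 Hz = 120 Hz.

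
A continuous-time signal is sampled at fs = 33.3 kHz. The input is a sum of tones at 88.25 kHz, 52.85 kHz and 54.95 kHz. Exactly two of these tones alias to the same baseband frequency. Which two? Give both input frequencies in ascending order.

fs/2 = 16.65 kHz.
88.25 kHz mod fs = 21.65 kHz.
21.65 kHz > fs/2 = 16.65 kHz, folds to fs − 21.65 kHz = 11.65 kHz.
52.85 kHz mod fs = 19.55 kHz.
19.55 kHz > fs/2 = 16.65 kHz, folds to fs − 19.55 kHz = 13.75 kHz.
54.95 kHz mod fs = 21.65 kHz.
21.65 kHz > fs/2 = 16.65 kHz, folds to fs − 21.65 kHz = 11.65 kHz.
54.95 kHz and 88.25 kHz both map to 11.65 kHz.

54.95 kHz, 88.25 kHz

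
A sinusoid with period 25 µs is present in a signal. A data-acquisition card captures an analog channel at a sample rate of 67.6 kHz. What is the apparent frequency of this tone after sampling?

27.6 kHz

T = 25 µs → f = 1/T = 40 kHz.
40 kHz > fs/2 = 33.8 kHz, folds to fs − 40 kHz = 27.6 kHz.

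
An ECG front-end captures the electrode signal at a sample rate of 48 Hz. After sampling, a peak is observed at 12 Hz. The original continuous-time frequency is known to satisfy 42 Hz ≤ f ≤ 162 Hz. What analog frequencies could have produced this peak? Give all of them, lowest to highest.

60 Hz, 84 Hz, 108 Hz, 132 Hz, 156 Hz

Frequencies that alias to 12 Hz are k·fs ± 12 Hz for integer k ≥ 0.
k=0: 12 Hz.
k=1: 36 Hz, 60 Hz.
k=2: 84 Hz, 108 Hz.
k=3: 132 Hz, 156 Hz.
k=4: 180 Hz, 204 Hz.
Within [42 Hz, 162 Hz]: 60 Hz, 84 Hz, 108 Hz, 132 Hz, 156 Hz.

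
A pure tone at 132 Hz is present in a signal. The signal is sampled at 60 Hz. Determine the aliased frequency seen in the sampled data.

132 Hz mod fs = 12 Hz.
12 Hz ≤ fs/2 = 30 Hz, appears at 12 Hz.

12 Hz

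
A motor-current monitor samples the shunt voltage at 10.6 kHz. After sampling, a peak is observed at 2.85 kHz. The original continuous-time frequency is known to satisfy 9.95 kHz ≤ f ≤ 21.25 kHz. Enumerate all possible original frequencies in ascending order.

Frequencies that alias to 2.85 kHz are k·fs ± 2.85 kHz for integer k ≥ 0.
k=0: 2.85 kHz.
k=1: 7.75 kHz, 13.45 kHz.
k=2: 18.35 kHz, 24.05 kHz.
k=3: 28.95 kHz, 34.65 kHz.
Within [9.95 kHz, 21.25 kHz]: 13.45 kHz, 18.35 kHz.

13.45 kHz, 18.35 kHz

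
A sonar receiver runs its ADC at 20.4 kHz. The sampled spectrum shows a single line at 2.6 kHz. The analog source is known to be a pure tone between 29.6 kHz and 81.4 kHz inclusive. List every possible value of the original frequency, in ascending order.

Frequencies that alias to 2.6 kHz are k·fs ± 2.6 kHz for integer k ≥ 0.
k=0: 2.6 kHz.
k=1: 17.8 kHz, 23 kHz.
k=2: 38.2 kHz, 43.4 kHz.
k=3: 58.6 kHz, 63.8 kHz.
k=4: 79 kHz, 84.2 kHz.
k=5: 99.4 kHz, 104.6 kHz.
Within [29.6 kHz, 81.4 kHz]: 38.2 kHz, 43.4 kHz, 58.6 kHz, 63.8 kHz, 79 kHz.

38.2 kHz, 43.4 kHz, 58.6 kHz, 63.8 kHz, 79 kHz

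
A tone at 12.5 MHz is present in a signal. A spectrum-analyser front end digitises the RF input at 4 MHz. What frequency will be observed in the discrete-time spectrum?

0.5 MHz

12.5 MHz mod fs = 0.5 MHz.
0.5 MHz ≤ fs/2 = 2 MHz, appears at 0.5 MHz.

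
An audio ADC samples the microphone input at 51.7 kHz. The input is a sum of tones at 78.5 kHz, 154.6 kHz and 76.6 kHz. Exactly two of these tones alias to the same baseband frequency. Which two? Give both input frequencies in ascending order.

76.6 kHz, 78.5 kHz

fs/2 = 25.85 kHz.
78.5 kHz mod fs = 26.8 kHz.
26.8 kHz > fs/2 = 25.85 kHz, folds to fs − 26.8 kHz = 24.9 kHz.
154.6 kHz mod fs = 51.2 kHz.
51.2 kHz > fs/2 = 25.85 kHz, folds to fs − 51.2 kHz = 0.5 kHz.
76.6 kHz mod fs = 24.9 kHz.
24.9 kHz ≤ fs/2 = 25.85 kHz, appears at 24.9 kHz.
76.6 kHz and 78.5 kHz both map to 24.9 kHz.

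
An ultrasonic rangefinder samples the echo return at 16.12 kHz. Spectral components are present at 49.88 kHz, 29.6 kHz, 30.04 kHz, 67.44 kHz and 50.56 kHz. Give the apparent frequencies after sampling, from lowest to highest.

1.52 kHz, 2.2 kHz, 2.64 kHz, 2.96 kHz

fs/2 = 8.06 kHz.
49.88 kHz mod fs = 1.52 kHz.
1.52 kHz ≤ fs/2 = 8.06 kHz, appears at 1.52 kHz.
29.6 kHz mod fs = 13.48 kHz.
13.48 kHz > fs/2 = 8.06 kHz, folds to fs − 13.48 kHz = 2.64 kHz.
30.04 kHz mod fs = 13.92 kHz.
13.92 kHz > fs/2 = 8.06 kHz, folds to fs − 13.92 kHz = 2.2 kHz.
67.44 kHz mod fs = 2.96 kHz.
2.96 kHz ≤ fs/2 = 8.06 kHz, appears at 2.96 kHz.
50.56 kHz mod fs = 2.2 kHz.
2.2 kHz ≤ fs/2 = 8.06 kHz, appears at 2.2 kHz.
Distinct values: {1.52 kHz, 2.2 kHz, 2.64 kHz, 2.96 kHz}.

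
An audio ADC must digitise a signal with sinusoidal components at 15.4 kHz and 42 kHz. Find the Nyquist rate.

Highest-frequency component: 42 kHz.
Nyquist rate = 2 × 42 kHz = 84 kHz.

84 kHz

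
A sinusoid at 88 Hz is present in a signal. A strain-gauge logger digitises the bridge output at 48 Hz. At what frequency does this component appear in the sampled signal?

88 Hz mod fs = 40 Hz.
40 Hz > fs/2 = 24 Hz, folds to fs − 40 Hz = 8 Hz.

8 Hz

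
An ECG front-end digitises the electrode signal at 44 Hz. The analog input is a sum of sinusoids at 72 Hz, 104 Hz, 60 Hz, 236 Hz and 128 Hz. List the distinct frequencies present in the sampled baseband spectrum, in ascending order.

4 Hz, 16 Hz

fs/2 = 22 Hz.
72 Hz mod fs = 28 Hz.
28 Hz > fs/2 = 22 Hz, folds to fs − 28 Hz = 16 Hz.
104 Hz mod fs = 16 Hz.
16 Hz ≤ fs/2 = 22 Hz, appears at 16 Hz.
60 Hz mod fs = 16 Hz.
16 Hz ≤ fs/2 = 22 Hz, appears at 16 Hz.
236 Hz mod fs = 16 Hz.
16 Hz ≤ fs/2 = 22 Hz, appears at 16 Hz.
128 Hz mod fs = 40 Hz.
40 Hz > fs/2 = 22 Hz, folds to fs − 40 Hz = 4 Hz.
Distinct values: {4 Hz, 16 Hz}.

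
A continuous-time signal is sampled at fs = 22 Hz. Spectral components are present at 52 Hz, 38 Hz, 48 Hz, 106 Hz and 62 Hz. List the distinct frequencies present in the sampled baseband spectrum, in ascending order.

fs/2 = 11 Hz.
52 Hz mod fs = 8 Hz.
8 Hz ≤ fs/2 = 11 Hz, appears at 8 Hz.
38 Hz mod fs = 16 Hz.
16 Hz > fs/2 = 11 Hz, folds to fs − 16 Hz = 6 Hz.
48 Hz mod fs = 4 Hz.
4 Hz ≤ fs/2 = 11 Hz, appears at 4 Hz.
106 Hz mod fs = 18 Hz.
18 Hz > fs/2 = 11 Hz, folds to fs − 18 Hz = 4 Hz.
62 Hz mod fs = 18 Hz.
18 Hz > fs/2 = 11 Hz, folds to fs − 18 Hz = 4 Hz.
Distinct values: {4 Hz, 6 Hz, 8 Hz}.

4 Hz, 6 Hz, 8 Hz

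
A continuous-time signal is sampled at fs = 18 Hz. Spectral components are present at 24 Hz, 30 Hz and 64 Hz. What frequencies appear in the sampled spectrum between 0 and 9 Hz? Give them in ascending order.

fs/2 = 9 Hz.
24 Hz mod fs = 6 Hz.
6 Hz ≤ fs/2 = 9 Hz, appears at 6 Hz.
30 Hz mod fs = 12 Hz.
12 Hz > fs/2 = 9 Hz, folds to fs − 12 Hz = 6 Hz.
64 Hz mod fs = 10 Hz.
10 Hz > fs/2 = 9 Hz, folds to fs − 10 Hz = 8 Hz.
Distinct values: {6 Hz, 8 Hz}.

6 Hz, 8 Hz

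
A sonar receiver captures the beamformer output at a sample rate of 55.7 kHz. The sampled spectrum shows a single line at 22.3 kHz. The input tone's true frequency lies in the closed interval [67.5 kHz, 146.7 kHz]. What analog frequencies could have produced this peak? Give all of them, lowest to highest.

78 kHz, 89.1 kHz, 133.7 kHz, 144.8 kHz

Frequencies that alias to 22.3 kHz are k·fs ± 22.3 kHz for integer k ≥ 0.
k=0: 22.3 kHz.
k=1: 33.4 kHz, 78 kHz.
k=2: 89.1 kHz, 133.7 kHz.
k=3: 144.8 kHz, 189.4 kHz.
k=4: 200.5 kHz, 245.1 kHz.
Within [67.5 kHz, 146.7 kHz]: 78 kHz, 89.1 kHz, 133.7 kHz, 144.8 kHz.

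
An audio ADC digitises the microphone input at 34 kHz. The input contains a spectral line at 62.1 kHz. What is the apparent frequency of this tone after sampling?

5.9 kHz

62.1 kHz mod fs = 28.1 kHz.
28.1 kHz > fs/2 = 17 kHz, folds to fs − 28.1 kHz = 5.9 kHz.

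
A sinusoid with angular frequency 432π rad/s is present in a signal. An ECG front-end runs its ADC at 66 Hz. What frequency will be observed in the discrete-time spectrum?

ω = 432π rad/s → f = ω/(2π) = 216 Hz.
216 Hz mod fs = 18 Hz.
18 Hz ≤ fs/2 = 33 Hz, appears at 18 Hz.

18 Hz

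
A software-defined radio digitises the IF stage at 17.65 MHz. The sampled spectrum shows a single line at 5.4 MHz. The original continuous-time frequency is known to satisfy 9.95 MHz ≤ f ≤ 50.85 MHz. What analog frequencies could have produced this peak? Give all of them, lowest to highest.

12.25 MHz, 23.05 MHz, 29.9 MHz, 40.7 MHz, 47.55 MHz

Frequencies that alias to 5.4 MHz are k·fs ± 5.4 MHz for integer k ≥ 0.
k=0: 5.4 MHz.
k=1: 12.25 MHz, 23.05 MHz.
k=2: 29.9 MHz, 40.7 MHz.
k=3: 47.55 MHz, 58.35 MHz.
k=4: 65.2 MHz, 76 MHz.
Within [9.95 MHz, 50.85 MHz]: 12.25 MHz, 23.05 MHz, 29.9 MHz, 40.7 MHz, 47.55 MHz.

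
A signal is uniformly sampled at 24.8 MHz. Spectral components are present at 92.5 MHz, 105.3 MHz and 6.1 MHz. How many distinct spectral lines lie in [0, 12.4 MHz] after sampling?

fs/2 = 12.4 MHz.
92.5 MHz mod fs = 18.1 MHz.
18.1 MHz > fs/2 = 12.4 MHz, folds to fs − 18.1 MHz = 6.7 MHz.
105.3 MHz mod fs = 6.1 MHz.
6.1 MHz ≤ fs/2 = 12.4 MHz, appears at 6.1 MHz.
6.1 MHz ≤ fs/2 = 12.4 MHz, passes unchanged.
Distinct values: {6.1 MHz, 6.7 MHz} → 2.

2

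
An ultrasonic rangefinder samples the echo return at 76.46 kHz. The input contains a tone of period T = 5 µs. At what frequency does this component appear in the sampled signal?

29.38 kHz

T = 5 µs → f = 1/T = 200 kHz.
200 kHz mod fs = 47.08 kHz.
47.08 kHz > fs/2 = 38.23 kHz, folds to fs − 47.08 kHz = 29.38 kHz.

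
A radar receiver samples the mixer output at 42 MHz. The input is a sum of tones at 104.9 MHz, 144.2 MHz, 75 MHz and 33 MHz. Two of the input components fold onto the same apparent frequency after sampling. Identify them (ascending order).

33 MHz, 75 MHz

fs/2 = 21 MHz.
104.9 MHz mod fs = 20.9 MHz.
20.9 MHz ≤ fs/2 = 21 MHz, appears at 20.9 MHz.
144.2 MHz mod fs = 18.2 MHz.
18.2 MHz ≤ fs/2 = 21 MHz, appears at 18.2 MHz.
75 MHz mod fs = 33 MHz.
33 MHz > fs/2 = 21 MHz, folds to fs − 33 MHz = 9 MHz.
33 MHz > fs/2 = 21 MHz, folds to fs − 33 MHz = 9 MHz.
33 MHz and 75 MHz both map to 9 MHz.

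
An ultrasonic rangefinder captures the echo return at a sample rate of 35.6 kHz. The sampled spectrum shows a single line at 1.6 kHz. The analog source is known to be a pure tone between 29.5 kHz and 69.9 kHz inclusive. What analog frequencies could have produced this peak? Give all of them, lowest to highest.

Frequencies that alias to 1.6 kHz are k·fs ± 1.6 kHz for integer k ≥ 0.
k=0: 1.6 kHz.
k=1: 34 kHz, 37.2 kHz.
k=2: 69.6 kHz, 72.8 kHz.
k=3: 105.2 kHz, 108.4 kHz.
Within [29.5 kHz, 69.9 kHz]: 34 kHz, 37.2 kHz, 69.6 kHz.

34 kHz, 37.2 kHz, 69.6 kHz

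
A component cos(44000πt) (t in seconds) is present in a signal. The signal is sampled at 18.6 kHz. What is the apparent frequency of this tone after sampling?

3.4 kHz

ω = 44000π rad/s → f = ω/(2π) = 22000 Hz = 22 kHz.
22 kHz mod fs = 3.4 kHz.
3.4 kHz ≤ fs/2 = 9.3 kHz, appears at 3.4 kHz.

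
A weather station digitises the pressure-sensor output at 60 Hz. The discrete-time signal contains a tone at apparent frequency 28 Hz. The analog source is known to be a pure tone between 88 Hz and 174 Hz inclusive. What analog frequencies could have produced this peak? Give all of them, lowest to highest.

88 Hz, 92 Hz, 148 Hz, 152 Hz

Frequencies that alias to 28 Hz are k·fs ± 28 Hz for integer k ≥ 0.
k=0: 28 Hz.
k=1: 32 Hz, 88 Hz.
k=2: 92 Hz, 148 Hz.
k=3: 152 Hz, 208 Hz.
k=4: 212 Hz, 268 Hz.
Within [88 Hz, 174 Hz]: 88 Hz, 92 Hz, 148 Hz, 152 Hz.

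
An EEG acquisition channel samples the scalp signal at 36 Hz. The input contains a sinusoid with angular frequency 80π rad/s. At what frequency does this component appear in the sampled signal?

ω = 80π rad/s → f = ω/(2π) = 40 Hz.
40 Hz mod fs = 4 Hz.
4 Hz ≤ fs/2 = 18 Hz, appears at 4 Hz.

4 Hz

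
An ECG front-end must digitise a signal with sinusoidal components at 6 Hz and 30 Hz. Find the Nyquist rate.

60 Hz

Highest-frequency component: 30 Hz.
Nyquist rate = 2 × 30 Hz = 60 Hz.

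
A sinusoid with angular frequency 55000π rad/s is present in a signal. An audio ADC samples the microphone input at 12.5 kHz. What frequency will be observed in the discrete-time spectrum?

ω = 55000π rad/s → f = ω/(2π) = 27500 Hz = 27.5 kHz.
27.5 kHz mod fs = 2.5 kHz.
2.5 kHz ≤ fs/2 = 6.25 kHz, appears at 2.5 kHz.

2.5 kHz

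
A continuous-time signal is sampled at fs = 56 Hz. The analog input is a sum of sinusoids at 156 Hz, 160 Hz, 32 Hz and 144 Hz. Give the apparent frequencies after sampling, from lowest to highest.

8 Hz, 12 Hz, 24 Hz

fs/2 = 28 Hz.
156 Hz mod fs = 44 Hz.
44 Hz > fs/2 = 28 Hz, folds to fs − 44 Hz = 12 Hz.
160 Hz mod fs = 48 Hz.
48 Hz > fs/2 = 28 Hz, folds to fs − 48 Hz = 8 Hz.
32 Hz > fs/2 = 28 Hz, folds to fs − 32 Hz = 24 Hz.
144 Hz mod fs = 32 Hz.
32 Hz > fs/2 = 28 Hz, folds to fs − 32 Hz = 24 Hz.
Distinct values: {8 Hz, 12 Hz, 24 Hz}.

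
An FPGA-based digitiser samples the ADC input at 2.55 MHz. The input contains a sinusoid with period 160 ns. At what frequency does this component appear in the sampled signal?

1.15 MHz

T = 160 ns → f = 1/T = 6.25 MHz.
6.25 MHz mod fs = 1.15 MHz.
1.15 MHz ≤ fs/2 = 1.275 MHz, appears at 1.15 MHz.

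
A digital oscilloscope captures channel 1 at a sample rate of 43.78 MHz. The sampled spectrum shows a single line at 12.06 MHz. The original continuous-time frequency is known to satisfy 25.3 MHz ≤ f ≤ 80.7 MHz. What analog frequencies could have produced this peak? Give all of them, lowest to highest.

31.72 MHz, 55.84 MHz, 75.5 MHz

Frequencies that alias to 12.06 MHz are k·fs ± 12.06 MHz for integer k ≥ 0.
k=0: 12.06 MHz.
k=1: 31.72 MHz, 55.84 MHz.
k=2: 75.5 MHz, 99.62 MHz.
k=3: 119.28 MHz, 143.4 MHz.
Within [25.3 MHz, 80.7 MHz]: 31.72 MHz, 55.84 MHz, 75.5 MHz.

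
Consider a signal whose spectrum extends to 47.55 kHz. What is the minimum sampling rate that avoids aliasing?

95.1 kHz

Nyquist rate = 2 × 47.55 kHz = 95.1 kHz.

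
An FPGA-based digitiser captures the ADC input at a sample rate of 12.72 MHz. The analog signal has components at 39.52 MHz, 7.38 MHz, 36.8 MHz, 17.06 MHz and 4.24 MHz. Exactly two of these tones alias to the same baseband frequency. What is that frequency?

fs/2 = 6.36 MHz.
39.52 MHz mod fs = 1.36 MHz.
1.36 MHz ≤ fs/2 = 6.36 MHz, appears at 1.36 MHz.
7.38 MHz > fs/2 = 6.36 MHz, folds to fs − 7.38 MHz = 5.34 MHz.
36.8 MHz mod fs = 11.36 MHz.
11.36 MHz > fs/2 = 6.36 MHz, folds to fs − 11.36 MHz = 1.36 MHz.
17.06 MHz mod fs = 4.34 MHz.
4.34 MHz ≤ fs/2 = 6.36 MHz, appears at 4.34 MHz.
4.24 MHz ≤ fs/2 = 6.36 MHz, passes unchanged.
36.8 MHz and 39.52 MHz both map to 1.36 MHz.

1.36 MHz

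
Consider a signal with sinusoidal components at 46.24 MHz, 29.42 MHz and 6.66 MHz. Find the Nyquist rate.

Highest-frequency component: 46.24 MHz.
Nyquist rate = 2 × 46.24 MHz = 92.48 MHz.

92.48 MHz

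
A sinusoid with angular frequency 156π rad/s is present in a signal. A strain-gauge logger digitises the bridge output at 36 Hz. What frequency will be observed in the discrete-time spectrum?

6 Hz

ω = 156π rad/s → f = ω/(2π) = 78 Hz.
78 Hz mod fs = 6 Hz.
6 Hz ≤ fs/2 = 18 Hz, appears at 6 Hz.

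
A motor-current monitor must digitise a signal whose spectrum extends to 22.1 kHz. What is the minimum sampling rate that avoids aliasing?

Nyquist rate = 2 × 22.1 kHz = 44.2 kHz.

44.2 kHz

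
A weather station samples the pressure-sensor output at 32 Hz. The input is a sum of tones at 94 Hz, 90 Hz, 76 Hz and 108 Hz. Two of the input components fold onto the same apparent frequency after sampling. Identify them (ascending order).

76 Hz, 108 Hz

fs/2 = 16 Hz.
94 Hz mod fs = 30 Hz.
30 Hz > fs/2 = 16 Hz, folds to fs − 30 Hz = 2 Hz.
90 Hz mod fs = 26 Hz.
26 Hz > fs/2 = 16 Hz, folds to fs − 26 Hz = 6 Hz.
76 Hz mod fs = 12 Hz.
12 Hz ≤ fs/2 = 16 Hz, appears at 12 Hz.
108 Hz mod fs = 12 Hz.
12 Hz ≤ fs/2 = 16 Hz, appears at 12 Hz.
76 Hz and 108 Hz both map to 12 Hz.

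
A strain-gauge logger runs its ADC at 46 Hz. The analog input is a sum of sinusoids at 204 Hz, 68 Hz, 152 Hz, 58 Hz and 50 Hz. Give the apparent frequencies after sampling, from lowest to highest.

4 Hz, 12 Hz, 14 Hz, 20 Hz, 22 Hz

fs/2 = 23 Hz.
204 Hz mod fs = 20 Hz.
20 Hz ≤ fs/2 = 23 Hz, appears at 20 Hz.
68 Hz mod fs = 22 Hz.
22 Hz ≤ fs/2 = 23 Hz, appears at 22 Hz.
152 Hz mod fs = 14 Hz.
14 Hz ≤ fs/2 = 23 Hz, appears at 14 Hz.
58 Hz mod fs = 12 Hz.
12 Hz ≤ fs/2 = 23 Hz, appears at 12 Hz.
50 Hz mod fs = 4 Hz.
4 Hz ≤ fs/2 = 23 Hz, appears at 4 Hz.
Distinct values: {4 Hz, 12 Hz, 14 Hz, 20 Hz, 22 Hz}.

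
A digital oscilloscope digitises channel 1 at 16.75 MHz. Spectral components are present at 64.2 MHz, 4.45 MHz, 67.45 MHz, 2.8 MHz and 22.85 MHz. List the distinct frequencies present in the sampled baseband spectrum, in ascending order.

0.45 MHz, 2.8 MHz, 4.45 MHz, 6.1 MHz

fs/2 = 8.375 MHz.
64.2 MHz mod fs = 13.95 MHz.
13.95 MHz > fs/2 = 8.375 MHz, folds to fs − 13.95 MHz = 2.8 MHz.
4.45 MHz ≤ fs/2 = 8.375 MHz, passes unchanged.
67.45 MHz mod fs = 0.45 MHz.
0.45 MHz ≤ fs/2 = 8.375 MHz, appears at 0.45 MHz.
2.8 MHz ≤ fs/2 = 8.375 MHz, passes unchanged.
22.85 MHz mod fs = 6.1 MHz.
6.1 MHz ≤ fs/2 = 8.375 MHz, appears at 6.1 MHz.
Distinct values: {0.45 MHz, 2.8 MHz, 4.45 MHz, 6.1 MHz}.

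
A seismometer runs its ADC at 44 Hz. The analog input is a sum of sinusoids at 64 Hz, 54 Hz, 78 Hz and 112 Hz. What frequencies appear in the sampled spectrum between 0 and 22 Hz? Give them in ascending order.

10 Hz, 20 Hz

fs/2 = 22 Hz.
64 Hz mod fs = 20 Hz.
20 Hz ≤ fs/2 = 22 Hz, appears at 20 Hz.
54 Hz mod fs = 10 Hz.
10 Hz ≤ fs/2 = 22 Hz, appears at 10 Hz.
78 Hz mod fs = 34 Hz.
34 Hz > fs/2 = 22 Hz, folds to fs − 34 Hz = 10 Hz.
112 Hz mod fs = 24 Hz.
24 Hz > fs/2 = 22 Hz, folds to fs − 24 Hz = 20 Hz.
Distinct values: {10 Hz, 20 Hz}.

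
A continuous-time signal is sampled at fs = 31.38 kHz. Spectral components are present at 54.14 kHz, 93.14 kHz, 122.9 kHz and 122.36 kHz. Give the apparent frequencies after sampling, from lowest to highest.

fs/2 = 15.69 kHz.
54.14 kHz mod fs = 22.76 kHz.
22.76 kHz > fs/2 = 15.69 kHz, folds to fs − 22.76 kHz = 8.62 kHz.
93.14 kHz mod fs = 30.38 kHz.
30.38 kHz > fs/2 = 15.69 kHz, folds to fs − 30.38 kHz = 1 kHz.
122.9 kHz mod fs = 28.76 kHz.
28.76 kHz > fs/2 = 15.69 kHz, folds to fs − 28.76 kHz = 2.62 kHz.
122.36 kHz mod fs = 28.22 kHz.
28.22 kHz > fs/2 = 15.69 kHz, folds to fs − 28.22 kHz = 3.16 kHz.
Distinct values: {1 kHz, 2.62 kHz, 3.16 kHz, 8.62 kHz}.

1 kHz, 2.62 kHz, 3.16 kHz, 8.62 kHz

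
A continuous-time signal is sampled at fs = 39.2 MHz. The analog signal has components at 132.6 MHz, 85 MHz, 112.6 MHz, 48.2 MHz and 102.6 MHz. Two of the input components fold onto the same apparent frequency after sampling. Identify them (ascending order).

102.6 MHz, 132.6 MHz

fs/2 = 19.6 MHz.
132.6 MHz mod fs = 15 MHz.
15 MHz ≤ fs/2 = 19.6 MHz, appears at 15 MHz.
85 MHz mod fs = 6.6 MHz.
6.6 MHz ≤ fs/2 = 19.6 MHz, appears at 6.6 MHz.
112.6 MHz mod fs = 34.2 MHz.
34.2 MHz > fs/2 = 19.6 MHz, folds to fs − 34.2 MHz = 5 MHz.
48.2 MHz mod fs = 9 MHz.
9 MHz ≤ fs/2 = 19.6 MHz, appears at 9 MHz.
102.6 MHz mod fs = 24.2 MHz.
24.2 MHz > fs/2 = 19.6 MHz, folds to fs − 24.2 MHz = 15 MHz.
102.6 MHz and 132.6 MHz both map to 15 MHz.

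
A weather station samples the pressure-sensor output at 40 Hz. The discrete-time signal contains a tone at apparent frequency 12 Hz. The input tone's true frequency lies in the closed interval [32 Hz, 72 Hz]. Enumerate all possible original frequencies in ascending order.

52 Hz, 68 Hz

Frequencies that alias to 12 Hz are k·fs ± 12 Hz for integer k ≥ 0.
k=0: 12 Hz.
k=1: 28 Hz, 52 Hz.
k=2: 68 Hz, 92 Hz.
k=3: 108 Hz, 132 Hz.
Within [32 Hz, 72 Hz]: 52 Hz, 68 Hz.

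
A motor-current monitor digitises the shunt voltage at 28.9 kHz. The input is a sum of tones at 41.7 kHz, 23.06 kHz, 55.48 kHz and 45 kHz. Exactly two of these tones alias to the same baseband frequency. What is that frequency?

fs/2 = 14.45 kHz.
41.7 kHz mod fs = 12.8 kHz.
12.8 kHz ≤ fs/2 = 14.45 kHz, appears at 12.8 kHz.
23.06 kHz > fs/2 = 14.45 kHz, folds to fs − 23.06 kHz = 5.84 kHz.
55.48 kHz mod fs = 26.58 kHz.
26.58 kHz > fs/2 = 14.45 kHz, folds to fs − 26.58 kHz = 2.32 kHz.
45 kHz mod fs = 16.1 kHz.
16.1 kHz > fs/2 = 14.45 kHz, folds to fs − 16.1 kHz = 12.8 kHz.
41.7 kHz and 45 kHz both map to 12.8 kHz.

12.8 kHz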